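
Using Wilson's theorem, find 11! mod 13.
(12)! = (11)! × (12) ≡ -1 (mod 13). So (11)! ≡ -1 × (12)^(-1) ≡ (-1)×(-1) = 1 (mod 13)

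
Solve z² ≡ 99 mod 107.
The square roots of 99 mod 107 are 62 and 45. Verify: 62² = 3844 ≡ 99 mod 107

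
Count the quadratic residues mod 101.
Exactly half the non-zero residues mod a prime are QRs: (101-1)/2 = 50.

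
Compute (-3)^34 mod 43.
By repeated squaring (mod 43): (-3)^{1}≡40, (-3)^{2}≡9, (-3)^{4}≡38, (-3)^{8}≡25, (-3)^{16}≡23, (-3)^{32}≡13. Then (-3)^{34} = (-3)^{32+2} ≡ 13 × 9 ≡ 31 (mod 43)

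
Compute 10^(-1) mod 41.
Since 41 is prime, by Fermat 10^(-1) ≡ 10^{39} ≡ 37 mod 41. Verify: 10 × 37 = 370 ≡ 1 mod 41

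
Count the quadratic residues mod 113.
For prime 113, there are (p-1)/2 = (113-1)/2 = 56 quadratic residues (excluding 0).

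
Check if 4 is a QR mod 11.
By Euler's criterion: 4^{5} ≡ 1 (mod 11). Since this equals 1, 4 is a QR.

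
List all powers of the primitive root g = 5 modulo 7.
5^1, 5^2, ..., 5^{6} mod 7: [5, 4, 6, 2, 3, 1]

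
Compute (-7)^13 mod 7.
By repeated squaring mod 7: (-7)^{1}≡0, (-7)^{2}≡0, (-7)^{4}≡0, (-7)^{8}≡0. Then (-7)^{13} = (-7)^{8+4+1} ≡ 0 × 0 × 0 ≡ 0 mod 7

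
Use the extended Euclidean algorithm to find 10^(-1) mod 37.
Extended GCD: 10(-11) + 37(3) = 1. So 10^(-1) ≡ -11 ≡ 26 mod 37. Verify: 10 × 26 = 260 ≡ 1 mod 37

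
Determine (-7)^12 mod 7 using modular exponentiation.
By repeated squaring mod 7: (-7)^{1}≡0, (-7)^{2}≡0, (-7)^{4}≡0, (-7)^{8}≡0. Then (-7)^{12} = (-7)^{8+4} ≡ 0 × 0 ≡ 0 mod 7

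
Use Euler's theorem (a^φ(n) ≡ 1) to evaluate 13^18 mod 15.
By Euler: 13^{8} ≡ 1 (mod 15) since gcd(13, 15) = 1. 18 = 2×8 + 2. So 13^{18} ≡ 13^{2} ≡ 4 (mod 15)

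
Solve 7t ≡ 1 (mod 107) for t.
Since 107 is prime, by Fermat 7^(-1) ≡ 7^{105} ≡ 46 (mod 107). Verify: 7 × 46 = 322 ≡ 1 (mod 107)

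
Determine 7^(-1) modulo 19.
Since 19 is prime, by Fermat 7^(-1) ≡ 7^{17} ≡ 11 (mod 19). Verify: 7 × 11 = 77 ≡ 1 (mod 19)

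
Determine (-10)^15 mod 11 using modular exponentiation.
Using Fermat: (-10)^{10} ≡ 1 (mod 11). 15 ≡ 5 (mod 10). So (-10)^{15} ≡ (-10)^{5} ≡ 1 (mod 11)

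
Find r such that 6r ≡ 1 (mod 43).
Since 43 is prime, by Fermat 6^(-1) ≡ 6^{41} ≡ 36 (mod 43). Verify: 6 × 36 = 216 ≡ 1 (mod 43)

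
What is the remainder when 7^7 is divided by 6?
By repeated squaring mod 6: 7^{1}≡1, 7^{2}≡1, 7^{4}≡1. Then 7^{7} = 7^{4+2+1} ≡ 1 × 1 × 1 ≡ 1 mod 6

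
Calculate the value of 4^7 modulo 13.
By repeated squaring mod 13: 4^{1}≡4, 4^{2}≡3, 4^{4}≡9. Then 4^{7} = 4^{4+2+1} ≡ 9 × 3 × 4 ≡ 4 mod 13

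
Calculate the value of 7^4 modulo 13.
7^{4} = 2401 ≡ 9 mod 13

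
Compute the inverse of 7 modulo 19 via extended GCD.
Extended GCD: 7(-8) + 19(3) = 1. So 7^(-1) ≡ -8 ≡ 11 mod 19. Verify: 7 × 11 = 77 ≡ 1 mod 19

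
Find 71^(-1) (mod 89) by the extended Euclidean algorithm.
Extended GCD: 71(-5) + 89(4) = 1. So 71^(-1) ≡ -5 ≡ 84 (mod 89). Verify: 71 × 84 = 5964 ≡ 1 (mod 89)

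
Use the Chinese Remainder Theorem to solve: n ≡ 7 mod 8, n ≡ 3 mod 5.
M = 8 × 5 = 40. M₁ = 5, y₁ ≡ 5 mod 8. M₂ = 8, y₂ ≡ 2 mod 5. n = 7×5×5 + 3×8×2 ≡ 23 mod 40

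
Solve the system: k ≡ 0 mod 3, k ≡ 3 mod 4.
M = 3 × 4 = 12. M₁ = 4, y₁ ≡ 1 mod 3. M₂ = 3, y₂ ≡ 3 mod 4. k = 0×4×1 + 3×3×3 ≡ 3 mod 12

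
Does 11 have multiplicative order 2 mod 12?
Powers of 11 mod 12: 11^1≡11, 11^2≡1. First k with 11^k≡1 is k=2. Yes, ord_12(11) = 2.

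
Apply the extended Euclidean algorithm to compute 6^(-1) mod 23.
Extended GCD: 6(4) + 23(-1) = 1. So 6^(-1) ≡ 4 mod 23. Verify: 6 × 4 = 24 ≡ 1 mod 23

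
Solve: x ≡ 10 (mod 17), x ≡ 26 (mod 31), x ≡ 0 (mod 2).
M = 17 × 31 × 2 = 1054. M₁ = 62, y₁ ≡ 14 (mod 17). M₂ = 34, y₂ ≡ 21 (mod 31). M₃ = 527, y₃ ≡ 1 (mod 2). x = 10×62×14 + 26×34×21 + 0×527×1 ≡ 894 (mod 1054)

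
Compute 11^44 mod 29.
Using Fermat: 11^{28} ≡ 1 (mod 29). 44 ≡ 16 (mod 28). So 11^{44} ≡ 11^{16} ≡ 24 (mod 29)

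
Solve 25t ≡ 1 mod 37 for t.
Since 37 is prime, by Fermat 25^(-1) ≡ 25^{35} ≡ 3 mod 37. Verify: 25 × 3 = 75 ≡ 1 mod 37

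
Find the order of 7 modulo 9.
Powers of 7 mod 9: 7^1≡7, 7^2≡4, 7^3≡1. Order = 3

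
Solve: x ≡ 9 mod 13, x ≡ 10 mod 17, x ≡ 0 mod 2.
M = 13 × 17 × 2 = 442. M₁ = 34, y₁ ≡ 5 mod 13. M₂ = 26, y₂ ≡ 2 mod 17. M₃ = 221, y₃ ≡ 1 mod 2. x = 9×34×5 + 10×26×2 + 0×221×1 ≡ 282 mod 442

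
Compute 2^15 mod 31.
By repeated squaring (mod 31): 2^{1}≡2, 2^{2}≡4, 2^{4}≡16, 2^{8}≡8. Then 2^{15} = 2^{8+4+2+1} ≡ 8 × 16 × 4 × 2 ≡ 1 (mod 31)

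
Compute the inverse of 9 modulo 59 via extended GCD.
Extended GCD: 9(-13) + 59(2) = 1. So 9^(-1) ≡ -13 ≡ 46 (mod 59). Verify: 9 × 46 = 414 ≡ 1 (mod 59)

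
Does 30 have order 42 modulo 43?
ord_43(30) divides 42. For each prime q|42: 30^{21}≡42, 30^{14}≡6, 30^{6}≡16, none ≡ 1. So 30 has order 42 and is a primitive root mod 43.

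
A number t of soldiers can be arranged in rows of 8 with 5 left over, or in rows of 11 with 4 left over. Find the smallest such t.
M = 8 × 11 = 88. M₁ = 11, y₁ ≡ 3 (mod 8). M₂ = 8, y₂ ≡ 7 (mod 11). t = 5×11×3 + 4×8×7 ≡ 37 (mod 88)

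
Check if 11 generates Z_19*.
11^{3} ≡ 1 mod 19 and 3 < 18, so ord_19(11) = 3 ≠ 18 and 11 is not a primitive root.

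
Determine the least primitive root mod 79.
g = 3. Powers: [3, 9, 27, 2, 6, 18, 54, 4, 12, ...] generates all 78 non-zero residues.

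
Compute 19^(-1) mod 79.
Since 79 is prime, by Fermat 19^(-1) ≡ 19^{77} ≡ 25 mod 79. Verify: 19 × 25 = 475 ≡ 1 mod 79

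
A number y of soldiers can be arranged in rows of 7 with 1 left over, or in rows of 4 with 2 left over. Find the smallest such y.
M = 7 × 4 = 28. M₁ = 4, y₁ ≡ 2 mod 7. M₂ = 7, y₂ ≡ 3 mod 4. y = 1×4×2 + 2×7×3 ≡ 22 mod 28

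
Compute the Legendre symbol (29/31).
(29/31) = 29^{15} mod 31 = -1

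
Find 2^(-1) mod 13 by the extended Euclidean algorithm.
Extended GCD: 2(-6) + 13(1) = 1. So 2^(-1) ≡ -6 ≡ 7 mod 13. Verify: 2 × 7 = 14 ≡ 1 mod 13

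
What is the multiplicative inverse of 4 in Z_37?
Since 37 is prime, by Fermat 4^(-1) ≡ 4^{35} ≡ 28 (mod 37). Verify: 4 × 28 = 112 ≡ 1 (mod 37)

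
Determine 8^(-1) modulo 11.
Since 11 is prime, by Fermat 8^(-1) ≡ 8^{9} ≡ 7 (mod 11). Verify: 8 × 7 = 56 ≡ 1 (mod 11)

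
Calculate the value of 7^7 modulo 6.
By repeated squaring (mod 6): 7^{1}≡1, 7^{2}≡1, 7^{4}≡1. Then 7^{7} = 7^{4+2+1} ≡ 1 × 1 × 1 ≡ 1 (mod 6)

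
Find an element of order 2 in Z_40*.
11 has order 2 mod 40 since 11^{2} ≡ 1 mod 40 and no smaller power works.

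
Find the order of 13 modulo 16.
Powers of 13 mod 16: 13^1≡13, 13^2≡9, 13^3≡5, 13^4≡1. So the order of 13 is 4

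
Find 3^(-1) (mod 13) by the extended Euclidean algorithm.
Extended GCD: 3(-4) + 13(1) = 1. So 3^(-1) ≡ -4 ≡ 9 (mod 13). Verify: 3 × 9 = 27 ≡ 1 (mod 13)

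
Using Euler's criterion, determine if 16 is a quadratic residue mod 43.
By Euler's criterion: 16^{21} ≡ 1 (mod 43). Since this equals 1, 16 is a QR.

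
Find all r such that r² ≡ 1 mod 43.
The square roots of 1 mod 43 are 1 and 42. Verify: 1² = 1 ≡ 1 mod 43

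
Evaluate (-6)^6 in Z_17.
By repeated squaring (mod 17): (-6)^{1}≡11, (-6)^{2}≡2, (-6)^{4}≡4. Then (-6)^{6} = (-6)^{4+2} ≡ 4 × 2 ≡ 8 (mod 17)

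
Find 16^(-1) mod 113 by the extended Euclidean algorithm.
Extended GCD: 16(-7) + 113(1) = 1. So 16^(-1) ≡ -7 ≡ 106 mod 113. Verify: 16 × 106 = 1696 ≡ 1 mod 113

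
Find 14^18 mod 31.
By repeated squaring mod 31: 14^{1}≡14, 14^{2}≡10, 14^{4}≡7, 14^{8}≡18, 14^{16}≡14. Then 14^{18} = 14^{16+2} ≡ 14 × 10 ≡ 16 mod 31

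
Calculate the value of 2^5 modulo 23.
By repeated squaring (mod 23): 2^{1}≡2, 2^{2}≡4, 2^{4}≡16. Then 2^{5} = 2^{4+1} ≡ 16 × 2 ≡ 9 (mod 23)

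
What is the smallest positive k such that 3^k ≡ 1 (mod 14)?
Powers of 3 mod 14: 3^1≡3, 3^2≡9, 3^3≡13, 3^4≡11, 3^5≡5, 3^6≡1. ord_14(3) = 6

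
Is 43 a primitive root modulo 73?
43^{24} ≡ 1 mod 73 and 24 < 72, so ord_73(43) = 24 ≠ 72 and 43 is not a primitive root.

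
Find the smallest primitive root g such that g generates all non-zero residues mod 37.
g = 2. For each prime q|36: 2^{18}≡36, 2^{12}≡26, none ≡ 1, so ord_37(2) = 36 and 2 is a primitive root.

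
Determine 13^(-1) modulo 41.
Since 41 is prime, by Fermat 13^(-1) ≡ 13^{39} ≡ 19 mod 41. Verify: 13 × 19 = 247 ≡ 1 mod 41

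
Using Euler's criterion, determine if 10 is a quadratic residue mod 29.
By Euler's criterion: 10^{14} ≡ 28 mod 29. Since this equals -1 (≡ 28), 10 is not a QR.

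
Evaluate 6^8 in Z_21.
By repeated squaring mod 21: 6^{1}≡6, 6^{2}≡15, 6^{4}≡15, 6^{8}≡15. So 6^{8} ≡ 15 mod 21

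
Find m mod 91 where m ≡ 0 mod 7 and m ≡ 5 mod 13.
M = 7 × 13 = 91. M₁ = 13, y₁ ≡ 6 mod 7. M₂ = 7, y₂ ≡ 2 mod 13. m = 0×13×6 + 5×7×2 ≡ 70 mod 91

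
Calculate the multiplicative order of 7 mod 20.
Powers of 7 mod 20: 7^1≡7, 7^2≡9, 7^3≡3, 7^4≡1. Order = 4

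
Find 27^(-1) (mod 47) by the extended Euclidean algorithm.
Extended GCD: 27(7) + 47(-4) = 1. So 27^(-1) ≡ 7 (mod 47). Verify: 27 × 7 = 189 ≡ 1 (mod 47)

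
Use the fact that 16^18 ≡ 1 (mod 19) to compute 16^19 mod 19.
By Fermat: 16^{18} ≡ 1 (mod 19). So 16^{19} = 16^{18} · 16^{1} ≡ 16^{1} ≡ 16 (mod 19)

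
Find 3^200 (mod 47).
Using Fermat: 3^{46} ≡ 1 (mod 47). 200 ≡ 16 (mod 46). So 3^{200} ≡ 3^{16} ≡ 32 (mod 47)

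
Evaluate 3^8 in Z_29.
By repeated squaring (mod 29): 3^{1}≡3, 3^{2}≡9, 3^{4}≡23, 3^{8}≡7. So 3^{8} ≡ 7 (mod 29)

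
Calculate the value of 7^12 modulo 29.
By repeated squaring mod 29: 7^{1}≡7, 7^{2}≡20, 7^{4}≡23, 7^{8}≡7. Then 7^{12} = 7^{8+4} ≡ 7 × 23 ≡ 16 mod 29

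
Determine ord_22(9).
Powers of 9 mod 22: 9^1≡9, 9^2≡15, 9^3≡3, 9^4≡5, 9^5≡1. So the order of 9 is 5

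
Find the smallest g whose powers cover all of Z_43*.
g = 3. For each prime q|42: 3^{21}≡42, 3^{14}≡36, 3^{6}≡41, none ≡ 1, so ord_43(3) = 42 and 3 is a primitive root.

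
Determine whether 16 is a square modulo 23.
By Euler's criterion: 16^{11} ≡ 1 (mod 23). Since this equals 1, 16 is a QR.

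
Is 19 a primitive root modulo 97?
19^{32} ≡ 1 mod 97 and 32 < 96, so ord_97(19) = 32 ≠ 96 and 19 is not a primitive root.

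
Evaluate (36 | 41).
(36/41) = 36^{20} mod 41 = 1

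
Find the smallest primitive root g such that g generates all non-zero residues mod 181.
g = 2. Powers: [2, 4, 8, 16, 32, 64, 128, 75, 150, ...] generates all 180 non-zero residues.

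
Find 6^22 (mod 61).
By repeated squaring (mod 61): 6^{1}≡6, 6^{2}≡36, 6^{4}≡15, 6^{8}≡42, 6^{16}≡56. Then 6^{22} = 6^{16+4+2} ≡ 56 × 15 × 36 ≡ 45 (mod 61)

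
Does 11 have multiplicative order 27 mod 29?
Powers of 11 mod 29: 11^1≡11, 11^2≡5, 11^3≡26, 11^4≡25, 11^5≡14, 11^6≡9, 11^7≡12, 11^8≡16, 11^9≡2, 11^10≡22, 11^11≡10, 11^12≡23, 11^13≡21, 11^14≡28, 11^15≡18, 11^16≡24, 11^17≡3, 11^18≡4, 11^19≡15, 11^20≡20, 11^21≡17, 11^22≡13, 11^23≡27, 11^24≡7, 11^25≡19, 11^26≡6, 11^27≡8, 11^28≡1. 11^27≡8≢1, so ord ≠ 27. No, the actual order is 28.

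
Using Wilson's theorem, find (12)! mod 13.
By Wilson's theorem, (12)! ≡ -1 ≡ 12 mod 13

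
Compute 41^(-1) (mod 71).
Since 71 is prime, by Fermat 41^(-1) ≡ 41^{69} ≡ 26 (mod 71). Verify: 41 × 26 = 1066 ≡ 1 (mod 71)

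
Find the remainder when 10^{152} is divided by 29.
By Fermat: 10^{28} ≡ 1 (mod 29). 152 = 5×28 + 12. So 10^{152} ≡ 10^{12} ≡ 20 (mod 29)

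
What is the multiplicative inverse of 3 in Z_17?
Since 17 is prime, by Fermat 3^(-1) ≡ 3^{15} ≡ 6 mod 17. Verify: 3 × 6 = 18 ≡ 1 mod 17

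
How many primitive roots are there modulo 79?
Number of primitive roots mod 79 = φ(p-1) = φ(78) = 24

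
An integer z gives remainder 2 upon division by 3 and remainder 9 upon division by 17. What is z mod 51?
M = 3 × 17 = 51. M₁ = 17, y₁ ≡ 2 mod 3. M₂ = 3, y₂ ≡ 6 mod 17. z = 2×17×2 + 9×3×6 ≡ 26 mod 51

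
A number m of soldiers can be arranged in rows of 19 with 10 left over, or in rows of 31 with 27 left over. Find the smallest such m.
M = 19 × 31 = 589. M₁ = 31, y₁ ≡ 8 mod 19. M₂ = 19, y₂ ≡ 18 mod 31. m = 10×31×8 + 27×19×18 ≡ 523 mod 589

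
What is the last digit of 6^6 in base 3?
By repeated squaring mod 3: 6^{1}≡0, 6^{2}≡0, 6^{4}≡0. Then 6^{6} = 6^{4+2} ≡ 0 × 0 ≡ 0 mod 3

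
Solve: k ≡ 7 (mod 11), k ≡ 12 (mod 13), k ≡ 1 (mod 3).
M = 11 × 13 × 3 = 429. M₁ = 39, y₁ ≡ 2 (mod 11). M₂ = 33, y₂ ≡ 2 (mod 13). M₃ = 143, y₃ ≡ 2 (mod 3). k = 7×39×2 + 12×33×2 + 1×143×2 ≡ 337 (mod 429)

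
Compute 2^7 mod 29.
By repeated squaring mod 29: 2^{1}≡2, 2^{2}≡4, 2^{4}≡16. Then 2^{7} = 2^{4+2+1} ≡ 16 × 4 × 2 ≡ 12 mod 29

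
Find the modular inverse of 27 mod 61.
Since 61 is prime, by Fermat 27^(-1) ≡ 27^{59} ≡ 52 mod 61. Verify: 27 × 52 = 1404 ≡ 1 mod 61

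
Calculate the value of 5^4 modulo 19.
5^{4} = 625 ≡ 17 (mod 19)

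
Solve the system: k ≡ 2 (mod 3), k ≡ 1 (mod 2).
M = 3 × 2 = 6. M₁ = 2, y₁ ≡ 2 (mod 3). M₂ = 3, y₂ ≡ 1 (mod 2). k = 2×2×2 + 1×3×1 ≡ 5 (mod 6)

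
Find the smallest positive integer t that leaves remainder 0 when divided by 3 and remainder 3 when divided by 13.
M = 3 × 13 = 39. M₁ = 13, y₁ ≡ 1 mod 3. M₂ = 3, y₂ ≡ 9 mod 13. t = 0×13×1 + 3×3×9 ≡ 3 mod 39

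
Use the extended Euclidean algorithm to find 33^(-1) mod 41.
Extended GCD: 33(5) + 41(-4) = 1. So 33^(-1) ≡ 5 (mod 41). Verify: 33 × 5 = 165 ≡ 1 (mod 41)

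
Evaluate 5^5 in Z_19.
By repeated squaring (mod 19): 5^{1}≡5, 5^{2}≡6, 5^{4}≡17. Then 5^{5} = 5^{4+1} ≡ 17 × 5 ≡ 9 (mod 19)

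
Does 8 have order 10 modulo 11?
ord_11(8) divides 10. For each prime q|10: 8^{5}≡10, 8^{2}≡9, none ≡ 1. So 8 has order 10 and is a primitive root mod 11.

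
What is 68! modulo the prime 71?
(70)! = (68)! × (69) × (70) ≡ -1 (mod 71). So (68)! ≡ -1 × [(70)(69)]^(-1) ≡ 35 (mod 71)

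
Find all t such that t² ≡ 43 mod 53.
The square roots of 43 mod 53 are 34 and 19. Verify: 34² = 1156 ≡ 43 mod 53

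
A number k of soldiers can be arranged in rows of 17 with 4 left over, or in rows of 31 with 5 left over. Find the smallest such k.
M = 17 × 31 = 527. M₁ = 31, y₁ ≡ 11 mod 17. M₂ = 17, y₂ ≡ 11 mod 31. k = 4×31×11 + 5×17×11 ≡ 191 mod 527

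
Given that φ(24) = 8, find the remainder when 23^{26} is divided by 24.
By Euler: 23^{8} ≡ 1 (mod 24) since gcd(23, 24) = 1. 26 = 3×8 + 2. So 23^{26} ≡ 23^{2} ≡ 1 (mod 24)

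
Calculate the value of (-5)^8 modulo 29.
By repeated squaring (mod 29): (-5)^{1}≡24, (-5)^{2}≡25, (-5)^{4}≡16, (-5)^{8}≡24. So (-5)^{8} ≡ 24 (mod 29)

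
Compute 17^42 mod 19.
Using Fermat: 17^{18} ≡ 1 mod 19. 42 ≡ 6 mod 18. So 17^{42} ≡ 17^{6} ≡ 7 mod 19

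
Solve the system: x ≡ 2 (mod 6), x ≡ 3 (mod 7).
M = 6 × 7 = 42. M₁ = 7, y₁ ≡ 1 (mod 6). M₂ = 6, y₂ ≡ 6 (mod 7). x = 2×7×1 + 3×6×6 ≡ 38 (mod 42)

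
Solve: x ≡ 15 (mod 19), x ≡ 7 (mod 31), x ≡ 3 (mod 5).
M = 19 × 31 × 5 = 2945. M₁ = 155, y₁ ≡ 13 (mod 19). M₂ = 95, y₂ ≡ 16 (mod 31). M₃ = 589, y₃ ≡ 4 (mod 5). x = 15×155×13 + 7×95×16 + 3×589×4 ≡ 813 (mod 2945)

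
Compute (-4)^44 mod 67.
By repeated squaring (mod 67): (-4)^{1}≡63, (-4)^{2}≡16, (-4)^{4}≡55, (-4)^{8}≡10, (-4)^{16}≡33, (-4)^{32}≡17. Then (-4)^{44} = (-4)^{32+8+4} ≡ 17 × 10 × 55 ≡ 37 (mod 67)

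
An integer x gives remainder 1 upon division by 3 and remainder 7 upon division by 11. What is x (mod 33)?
M = 3 × 11 = 33. M₁ = 11, y₁ ≡ 2 (mod 3). M₂ = 3, y₂ ≡ 4 (mod 11). x = 1×11×2 + 7×3×4 ≡ 7 (mod 33)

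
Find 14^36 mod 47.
By repeated squaring mod 47: 14^{1}≡14, 14^{2}≡8, 14^{4}≡17, 14^{8}≡7, 14^{16}≡2, 14^{32}≡4. Then 14^{36} = 14^{32+4} ≡ 4 × 17 ≡ 21 mod 47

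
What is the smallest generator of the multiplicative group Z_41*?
g = 6. For each prime q|40: 6^{20}≡40, 6^{8}≡10, none ≡ 1, so ord_41(6) = 40 and 6 is a primitive root.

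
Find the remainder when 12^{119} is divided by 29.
By Fermat: 12^{28} ≡ 1 (mod 29). 119 = 4×28 + 7. So 12^{119} ≡ 12^{7} ≡ 17 (mod 29)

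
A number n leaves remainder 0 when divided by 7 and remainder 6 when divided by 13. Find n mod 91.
M = 7 × 13 = 91. M₁ = 13, y₁ ≡ 6 mod 7. M₂ = 7, y₂ ≡ 2 mod 13. n = 0×13×6 + 6×7×2 ≡ 84 mod 91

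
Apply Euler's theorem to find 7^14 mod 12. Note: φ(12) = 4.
By Euler: 7^{4} ≡ 1 mod 12 since gcd(7, 12) = 1. 14 = 3×4 + 2. So 7^{14} ≡ 7^{2} ≡ 1 mod 12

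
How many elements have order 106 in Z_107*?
A prime p has φ(p-1) primitive roots; here φ(106) = 52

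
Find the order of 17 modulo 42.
Powers of 17 mod 42: 17^1≡17, 17^2≡37, 17^3≡41, 17^4≡25, 17^5≡5, 17^6≡1. So the order of 17 is 6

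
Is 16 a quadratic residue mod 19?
By Euler's criterion: 16^{9} ≡ 1 mod 19. Since this equals 1, 16 is a QR.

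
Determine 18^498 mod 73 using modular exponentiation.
Using Fermat: 18^{72} ≡ 1 (mod 73). 498 ≡ 66 (mod 72). So 18^{498} ≡ 18^{66} ≡ 8 (mod 73)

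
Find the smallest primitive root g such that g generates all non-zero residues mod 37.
g = 2. For each prime q|36: 2^{18}≡36, 2^{12}≡26, none ≡ 1, so ord_37(2) = 36 and 2 is a primitive root.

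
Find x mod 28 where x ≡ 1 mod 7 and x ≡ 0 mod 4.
M = 7 × 4 = 28. M₁ = 4, y₁ ≡ 2 mod 7. M₂ = 7, y₂ ≡ 3 mod 4. x = 1×4×2 + 0×7×3 ≡ 8 mod 28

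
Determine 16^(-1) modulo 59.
Since 59 is prime, by Fermat 16^(-1) ≡ 16^{57} ≡ 48 (mod 59). Verify: 16 × 48 = 768 ≡ 1 (mod 59)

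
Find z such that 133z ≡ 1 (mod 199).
Since 199 is prime, by Fermat 133^(-1) ≡ 133^{197} ≡ 3 (mod 199). Verify: 133 × 3 = 399 ≡ 1 (mod 199)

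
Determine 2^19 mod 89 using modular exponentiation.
By repeated squaring mod 89: 2^{1}≡2, 2^{2}≡4, 2^{4}≡16, 2^{8}≡78, 2^{16}≡32. Then 2^{19} = 2^{16+2+1} ≡ 32 × 4 × 2 ≡ 78 mod 89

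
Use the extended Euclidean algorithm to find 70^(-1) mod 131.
Extended GCD: 70(-58) + 131(31) = 1. So 70^(-1) ≡ -58 ≡ 73 mod 131. Verify: 70 × 73 = 5110 ≡ 1 mod 131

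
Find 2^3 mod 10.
2^{3} = 8 ≡ 8 mod 10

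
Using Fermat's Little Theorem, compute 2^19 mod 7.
By Fermat: 2^{6} ≡ 1 (mod 7). 19 = 3×6 + 1. So 2^{19} ≡ 2^{1} ≡ 2 (mod 7)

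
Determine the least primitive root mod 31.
g = 3. For each prime q|30: 3^{15}≡30, 3^{10}≡25, 3^{6}≡16, none ≡ 1, so ord_31(3) = 30 and 3 is a primitive root.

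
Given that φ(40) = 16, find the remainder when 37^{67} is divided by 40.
By Euler: 37^{16} ≡ 1 mod 40 since gcd(37, 40) = 1. 67 = 4×16 + 3. So 37^{67} ≡ 37^{3} ≡ 13 mod 40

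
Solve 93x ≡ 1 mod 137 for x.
Since 137 is prime, by Fermat 93^(-1) ≡ 93^{135} ≡ 28 mod 137. Verify: 93 × 28 = 2604 ≡ 1 mod 137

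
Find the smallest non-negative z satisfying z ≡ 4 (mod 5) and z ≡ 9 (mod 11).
M = 5 × 11 = 55. M₁ = 11, y₁ ≡ 1 (mod 5). M₂ = 5, y₂ ≡ 9 (mod 11). z = 4×11×1 + 9×5×9 ≡ 9 (mod 55)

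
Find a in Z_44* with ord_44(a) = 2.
21 has order 2 mod 44 since 21^{2} ≡ 1 mod 44 and no smaller power works.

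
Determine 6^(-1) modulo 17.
Since 17 is prime, by Fermat 6^(-1) ≡ 6^{15} ≡ 3 mod 17. Verify: 6 × 3 = 18 ≡ 1 mod 17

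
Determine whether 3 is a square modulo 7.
By Euler's criterion: 3^{3} ≡ 6 (mod 7). Since this equals -1 (≡ 6), 3 is not a QR.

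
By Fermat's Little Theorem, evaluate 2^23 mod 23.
By Fermat: 2^{22} ≡ 1 (mod 23). So 2^{23} = 2^{22} · 2^{1} ≡ 2^{1} ≡ 2 (mod 23)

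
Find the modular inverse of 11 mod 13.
Since 13 is prime, by Fermat 11^(-1) ≡ 11^{11} ≡ 6 (mod 13). Verify: 11 × 6 = 66 ≡ 1 (mod 13)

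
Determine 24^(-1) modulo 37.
Since 37 is prime, by Fermat 24^(-1) ≡ 24^{35} ≡ 17 (mod 37). Verify: 24 × 17 = 408 ≡ 1 (mod 37)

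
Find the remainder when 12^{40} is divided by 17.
By Fermat: 12^{16} ≡ 1 mod 17. 40 = 2×16 + 8. So 12^{40} ≡ 12^{8} ≡ 16 mod 17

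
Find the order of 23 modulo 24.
Powers of 23 mod 24: 23^1≡23, 23^2≡1. So the order of 23 is 2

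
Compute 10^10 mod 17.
By repeated squaring mod 17: 10^{1}≡10, 10^{2}≡15, 10^{4}≡4, 10^{8}≡16. Then 10^{10} = 10^{8+2} ≡ 16 × 15 ≡ 2 mod 17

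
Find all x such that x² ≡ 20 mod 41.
The square roots of 20 mod 41 are 26 and 15. Verify: 26² = 676 ≡ 20 mod 41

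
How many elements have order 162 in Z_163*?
A prime p has φ(p-1) primitive roots; here φ(162) = 54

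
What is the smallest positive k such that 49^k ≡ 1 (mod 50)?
Powers of 49 mod 50: 49^1≡49, 49^2≡1. So the order of 49 is 2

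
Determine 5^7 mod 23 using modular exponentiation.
By repeated squaring mod 23: 5^{1}≡5, 5^{2}≡2, 5^{4}≡4. Then 5^{7} = 5^{4+2+1} ≡ 4 × 2 × 5 ≡ 17 mod 23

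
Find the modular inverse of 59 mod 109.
Since 109 is prime, by Fermat 59^(-1) ≡ 59^{107} ≡ 85 (mod 109). Verify: 59 × 85 = 5015 ≡ 1 (mod 109)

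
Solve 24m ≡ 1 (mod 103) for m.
Since 103 is prime, by Fermat 24^(-1) ≡ 24^{101} ≡ 73 (mod 103). Verify: 24 × 73 = 1752 ≡ 1 (mod 103)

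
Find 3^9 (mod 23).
By repeated squaring (mod 23): 3^{1}≡3, 3^{2}≡9, 3^{4}≡12, 3^{8}≡6. Then 3^{9} = 3^{8+1} ≡ 6 × 3 ≡ 18 (mod 23)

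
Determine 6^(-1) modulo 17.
Since 17 is prime, by Fermat 6^(-1) ≡ 6^{15} ≡ 3 (mod 17). Verify: 6 × 3 = 18 ≡ 1 (mod 17)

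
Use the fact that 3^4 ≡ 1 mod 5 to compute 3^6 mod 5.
By Fermat: 3^{4} ≡ 1 mod 5. So 3^{6} = 3^{4} · 3^{2} ≡ 3^{2} ≡ 4 mod 5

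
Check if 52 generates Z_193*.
ord_193(52) divides 192. For each prime q|192: 52^{96}≡192, 52^{64}≡108, none ≡ 1. So 52 has order 192 and is a primitive root mod 193.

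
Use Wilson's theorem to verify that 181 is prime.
(180)! mod 181 = 180. Since this equals -1 (mod 181), Wilson confirms 181 is prime.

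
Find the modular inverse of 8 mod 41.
Since 41 is prime, by Fermat 8^(-1) ≡ 8^{39} ≡ 36 mod 41. Verify: 8 × 36 = 288 ≡ 1 mod 41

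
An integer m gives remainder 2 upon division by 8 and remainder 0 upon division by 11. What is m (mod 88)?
M = 8 × 11 = 88. M₁ = 11, y₁ ≡ 3 (mod 8). M₂ = 8, y₂ ≡ 7 (mod 11). m = 2×11×3 + 0×8×7 ≡ 66 (mod 88)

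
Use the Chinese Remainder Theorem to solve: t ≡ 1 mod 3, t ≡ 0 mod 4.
M = 3 × 4 = 12. M₁ = 4, y₁ ≡ 1 mod 3. M₂ = 3, y₂ ≡ 3 mod 4. t = 1×4×1 + 0×3×3 ≡ 4 mod 12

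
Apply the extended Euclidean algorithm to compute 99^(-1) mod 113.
Extended GCD: 99(8) + 113(-7) = 1. So 99^(-1) ≡ 8 (mod 113). Verify: 99 × 8 = 792 ≡ 1 (mod 113)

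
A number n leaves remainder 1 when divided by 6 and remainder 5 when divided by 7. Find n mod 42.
M = 6 × 7 = 42. M₁ = 7, y₁ ≡ 1 mod 6. M₂ = 6, y₂ ≡ 6 mod 7. n = 1×7×1 + 5×6×6 ≡ 19 mod 42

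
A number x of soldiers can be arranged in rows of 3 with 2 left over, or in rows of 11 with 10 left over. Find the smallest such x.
M = 3 × 11 = 33. M₁ = 11, y₁ ≡ 2 (mod 3). M₂ = 3, y₂ ≡ 4 (mod 11). x = 2×11×2 + 10×3×4 ≡ 32 (mod 33)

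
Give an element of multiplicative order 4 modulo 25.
7 has order 4 mod 25 since 7^{4} ≡ 1 mod 25 and no smaller power works.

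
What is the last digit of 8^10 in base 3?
Using Fermat: 8^{2} ≡ 1 mod 3. 10 ≡ 0 mod 2. So 8^{10} ≡ 8^{0} ≡ 1 mod 3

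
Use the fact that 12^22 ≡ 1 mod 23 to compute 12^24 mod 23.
By Fermat: 12^{22} ≡ 1 mod 23. So 12^{24} = 12^{22} · 12^{2} ≡ 12^{2} ≡ 6 mod 23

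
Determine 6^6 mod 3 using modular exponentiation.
By repeated squaring (mod 3): 6^{1}≡0, 6^{2}≡0, 6^{4}≡0. Then 6^{6} = 6^{4+2} ≡ 0 × 0 ≡ 0 (mod 3)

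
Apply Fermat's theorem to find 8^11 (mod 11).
By Fermat: 8^{10} ≡ 1 (mod 11). So 8^{11} = 8^{10} · 8^{1} ≡ 8^{1} ≡ 8 (mod 11)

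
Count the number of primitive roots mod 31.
There are φ(31-1) = φ(30) = 8 primitive roots modulo 31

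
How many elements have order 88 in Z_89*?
There are φ(89-1) = φ(88) = 40 primitive roots modulo 89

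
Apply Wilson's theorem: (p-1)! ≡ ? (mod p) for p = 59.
By Wilson's theorem, (58)! ≡ -1 ≡ 58 mod 59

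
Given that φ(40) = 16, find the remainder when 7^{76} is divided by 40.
By Euler: 7^{16} ≡ 1 (mod 40) since gcd(7, 40) = 1. 76 = 4×16 + 12. So 7^{76} ≡ 7^{12} ≡ 1 (mod 40)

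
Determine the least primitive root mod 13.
g = 2. Powers: [2, 4, 8, 3, 6, 12, 11, ...] generates all 12 non-zero residues.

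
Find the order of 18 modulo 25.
Powers of 18 mod 25: 18^1≡18, 18^2≡24, 18^3≡7, 18^4≡1. So the order of 18 is 4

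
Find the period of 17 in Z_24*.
Powers of 17 mod 24: 17^1≡17, 17^2≡1. So the order of 17 is 2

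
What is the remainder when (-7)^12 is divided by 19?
By repeated squaring (mod 19): (-7)^{1}≡12, (-7)^{2}≡11, (-7)^{4}≡7, (-7)^{8}≡11. Then (-7)^{12} = (-7)^{8+4} ≡ 11 × 7 ≡ 1 (mod 19)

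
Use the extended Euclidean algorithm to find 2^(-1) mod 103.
Extended GCD: 2(-51) + 103(1) = 1. So 2^(-1) ≡ -51 ≡ 52 mod 103. Verify: 2 × 52 = 104 ≡ 1 mod 103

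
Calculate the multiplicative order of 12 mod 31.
Powers of 12 mod 31: 12^1≡12, 12^2≡20, 12^3≡23, 12^4≡28, 12^5≡26, 12^6≡2, 12^7≡24, 12^8≡9, 12^9≡15, 12^10≡25, 12^11≡21, 12^12≡4, 12^13≡17, 12^14≡18, 12^15≡30, 12^16≡19, 12^17≡11, 12^18≡8, 12^19≡3, 12^20≡5, 12^21≡29, 12^22≡7, 12^23≡22, 12^24≡16, 12^25≡6, 12^26≡10, 12^27≡27, 12^28≡14, 12^29≡13, 12^30≡1. Order = 30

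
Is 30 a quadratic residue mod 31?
By Euler's criterion: 30^{15} ≡ 30 mod 31. Since this equals -1 (≡ 30), 30 is not a QR.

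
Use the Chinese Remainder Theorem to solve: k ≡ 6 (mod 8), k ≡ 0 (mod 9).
M = 8 × 9 = 72. M₁ = 9, y₁ ≡ 1 (mod 8). M₂ = 8, y₂ ≡ 8 (mod 9). k = 6×9×1 + 0×8×8 ≡ 54 (mod 72)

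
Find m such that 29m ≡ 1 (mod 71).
Since 71 is prime, by Fermat 29^(-1) ≡ 29^{69} ≡ 49 (mod 71). Verify: 29 × 49 = 1421 ≡ 1 (mod 71)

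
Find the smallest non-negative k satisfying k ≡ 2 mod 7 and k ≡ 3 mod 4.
M = 7 × 4 = 28. M₁ = 4, y₁ ≡ 2 mod 7. M₂ = 7, y₂ ≡ 3 mod 4. k = 2×4×2 + 3×7×3 ≡ 23 mod 28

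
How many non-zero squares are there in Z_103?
Exactly half the non-zero residues mod a prime are QRs: (103-1)/2 = 51.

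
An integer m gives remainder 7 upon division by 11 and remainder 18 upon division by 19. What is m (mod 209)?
M = 11 × 19 = 209. M₁ = 19, y₁ ≡ 7 (mod 11). M₂ = 11, y₂ ≡ 7 (mod 19). m = 7×19×7 + 18×11×7 ≡ 18 (mod 209)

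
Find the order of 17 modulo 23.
Powers of 17 mod 23: 17^1≡17, 17^2≡13, 17^3≡14, 17^4≡8, 17^5≡21, 17^6≡12, 17^7≡20, 17^8≡18, 17^9≡7, 17^10≡4, 17^11≡22, 17^12≡6, 17^13≡10, 17^14≡9, 17^15≡15, 17^16≡2, 17^17≡11, 17^18≡3, 17^19≡5, 17^20≡16, 17^21≡19, 17^22≡1. ord_23(17) = 22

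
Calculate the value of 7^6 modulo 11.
By repeated squaring (mod 11): 7^{1}≡7, 7^{2}≡5, 7^{4}≡3. Then 7^{6} = 7^{4+2} ≡ 3 × 5 ≡ 4 (mod 11)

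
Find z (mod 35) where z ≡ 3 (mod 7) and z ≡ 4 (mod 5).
M = 7 × 5 = 35. M₁ = 5, y₁ ≡ 3 (mod 7). M₂ = 7, y₂ ≡ 3 (mod 5). z = 3×5×3 + 4×7×3 ≡ 24 (mod 35)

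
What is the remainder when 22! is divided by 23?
By Wilson's theorem, (22)! ≡ -1 ≡ 22 (mod 23)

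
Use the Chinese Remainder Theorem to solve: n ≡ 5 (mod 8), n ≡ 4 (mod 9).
M = 8 × 9 = 72. M₁ = 9, y₁ ≡ 1 (mod 8). M₂ = 8, y₂ ≡ 8 (mod 9). n = 5×9×1 + 4×8×8 ≡ 13 (mod 72)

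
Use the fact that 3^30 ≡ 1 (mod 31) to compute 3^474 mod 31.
By Fermat: 3^{30} ≡ 1 (mod 31). 474 ≡ 24 (mod 30). So 3^{474} ≡ 3^{24} ≡ 2 (mod 31)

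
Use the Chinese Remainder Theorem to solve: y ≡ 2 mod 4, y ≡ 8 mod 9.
M = 4 × 9 = 36. M₁ = 9, y₁ ≡ 1 mod 4. M₂ = 4, y₂ ≡ 7 mod 9. y = 2×9×1 + 8×4×7 ≡ 26 mod 36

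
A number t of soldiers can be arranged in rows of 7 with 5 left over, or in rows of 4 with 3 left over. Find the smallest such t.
M = 7 × 4 = 28. M₁ = 4, y₁ ≡ 2 (mod 7). M₂ = 7, y₂ ≡ 3 (mod 4). t = 5×4×2 + 3×7×3 ≡ 19 (mod 28)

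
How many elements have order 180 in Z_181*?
Number of primitive roots mod 181 = φ(p-1) = φ(180) = 48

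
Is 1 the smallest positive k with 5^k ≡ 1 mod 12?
Powers of 5 mod 12: 5^1≡5, 5^2≡1. 5^1≡5≢1, so ord ≠ 1. No, the actual order is 2.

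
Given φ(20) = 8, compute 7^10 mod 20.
By Euler: 7^{8} ≡ 1 mod 20 since gcd(7, 20) = 1. 10 = 1×8 + 2. So 7^{10} ≡ 7^{2} ≡ 9 mod 20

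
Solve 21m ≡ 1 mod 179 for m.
Since 179 is prime, by Fermat 21^(-1) ≡ 21^{177} ≡ 162 mod 179. Verify: 21 × 162 = 3402 ≡ 1 mod 179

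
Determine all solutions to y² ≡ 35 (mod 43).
The square roots of 35 mod 43 are 11 and 32. Verify: 11² = 121 ≡ 35 (mod 43)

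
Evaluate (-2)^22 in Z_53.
By repeated squaring mod 53: (-2)^{1}≡51, (-2)^{2}≡4, (-2)^{4}≡16, (-2)^{8}≡44, (-2)^{16}≡28. Then (-2)^{22} = (-2)^{16+4+2} ≡ 28 × 16 × 4 ≡ 43 mod 53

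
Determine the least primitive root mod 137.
g = 3. For each prime q|136: 3^{68}≡136, 3^{8}≡122, none ≡ 1, so ord_137(3) = 136 and 3 is a primitive root.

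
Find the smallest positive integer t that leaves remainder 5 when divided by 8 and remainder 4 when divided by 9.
M = 8 × 9 = 72. M₁ = 9, y₁ ≡ 1 mod 8. M₂ = 8, y₂ ≡ 8 mod 9. t = 5×9×1 + 4×8×8 ≡ 13 mod 72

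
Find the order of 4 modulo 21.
Powers of 4 mod 21: 4^1≡4, 4^2≡16, 4^3≡1. So the order of 4 is 3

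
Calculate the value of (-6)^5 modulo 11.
By repeated squaring mod 11: (-6)^{1}≡5, (-6)^{2}≡3, (-6)^{4}≡9. Then (-6)^{5} = (-6)^{4+1} ≡ 9 × 5 ≡ 1 mod 11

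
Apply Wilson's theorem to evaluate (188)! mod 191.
(190)! = (188)! × (189) × (190) ≡ -1 (mod 191). So (188)! ≡ -1 × [(190)(189)]^(-1) ≡ 95 (mod 191)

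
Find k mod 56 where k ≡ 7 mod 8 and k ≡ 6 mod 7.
M = 8 × 7 = 56. M₁ = 7, y₁ ≡ 7 mod 8. M₂ = 8, y₂ ≡ 1 mod 7. k = 7×7×7 + 6×8×1 ≡ 55 mod 56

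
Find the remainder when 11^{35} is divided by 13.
By Fermat: 11^{12} ≡ 1 (mod 13). 35 = 2×12 + 11. So 11^{35} ≡ 11^{11} ≡ 6 (mod 13)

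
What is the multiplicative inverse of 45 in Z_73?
Since 73 is prime, by Fermat 45^(-1) ≡ 45^{71} ≡ 13 (mod 73). Verify: 45 × 13 = 585 ≡ 1 (mod 73)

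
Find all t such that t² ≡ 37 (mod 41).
The square roots of 37 mod 41 are 18 and 23. Verify: 18² = 324 ≡ 37 (mod 41)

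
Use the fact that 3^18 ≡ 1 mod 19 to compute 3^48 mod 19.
By Fermat: 3^{18} ≡ 1 mod 19. 48 = 2×18 + 12. So 3^{48} ≡ 3^{12} ≡ 11 mod 19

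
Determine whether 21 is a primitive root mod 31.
ord_31(21) divides 30. For each prime q|30: 21^{15}≡30, 21^{10}≡5, 21^{6}≡2, none ≡ 1. So 21 has order 30 and is a primitive root mod 31.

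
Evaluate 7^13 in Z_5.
Using Fermat: 7^{4} ≡ 1 mod 5. 13 ≡ 1 mod 4. So 7^{13} ≡ 7^{1} ≡ 2 mod 5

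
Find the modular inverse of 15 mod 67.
Since 67 is prime, by Fermat 15^(-1) ≡ 15^{65} ≡ 9 mod 67. Verify: 15 × 9 = 135 ≡ 1 mod 67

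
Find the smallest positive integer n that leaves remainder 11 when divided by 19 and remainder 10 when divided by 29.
M = 19 × 29 = 551. M₁ = 29, y₁ ≡ 2 (mod 19). M₂ = 19, y₂ ≡ 26 (mod 29). n = 11×29×2 + 10×19×26 ≡ 68 (mod 551)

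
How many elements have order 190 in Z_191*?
There are φ(191-1) = φ(190) = 72 primitive roots modulo 191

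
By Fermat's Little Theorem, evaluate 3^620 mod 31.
By Fermat: 3^{30} ≡ 1 (mod 31). 620 ≡ 20 (mod 30). So 3^{620} ≡ 3^{20} ≡ 5 (mod 31)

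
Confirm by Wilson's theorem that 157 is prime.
(156)! mod 157 = 156. Since this equals -1 (mod 157), Wilson confirms 157 is prime.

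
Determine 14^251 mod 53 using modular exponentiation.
Using Fermat: 14^{52} ≡ 1 (mod 53). 251 ≡ 43 (mod 52). So 14^{251} ≡ 14^{43} ≡ 48 (mod 53)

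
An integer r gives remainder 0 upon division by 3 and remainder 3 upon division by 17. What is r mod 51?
M = 3 × 17 = 51. M₁ = 17, y₁ ≡ 2 mod 3. M₂ = 3, y₂ ≡ 6 mod 17. r = 0×17×2 + 3×3×6 ≡ 3 mod 51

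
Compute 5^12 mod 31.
By repeated squaring mod 31: 5^{1}≡5, 5^{2}≡25, 5^{4}≡5, 5^{8}≡25. Then 5^{12} = 5^{8+4} ≡ 25 × 5 ≡ 1 mod 31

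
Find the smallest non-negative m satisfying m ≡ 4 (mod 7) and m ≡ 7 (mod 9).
M = 7 × 9 = 63. M₁ = 9, y₁ ≡ 4 (mod 7). M₂ = 7, y₂ ≡ 4 (mod 9). m = 4×9×4 + 7×7×4 ≡ 25 (mod 63)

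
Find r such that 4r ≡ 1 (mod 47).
Since 47 is prime, by Fermat 4^(-1) ≡ 4^{45} ≡ 12 (mod 47). Verify: 4 × 12 = 48 ≡ 1 (mod 47)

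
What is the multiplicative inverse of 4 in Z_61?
Since 61 is prime, by Fermat 4^(-1) ≡ 4^{59} ≡ 46 mod 61. Verify: 4 × 46 = 184 ≡ 1 mod 61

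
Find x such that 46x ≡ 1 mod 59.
Since 59 is prime, by Fermat 46^(-1) ≡ 46^{57} ≡ 9 mod 59. Verify: 46 × 9 = 414 ≡ 1 mod 59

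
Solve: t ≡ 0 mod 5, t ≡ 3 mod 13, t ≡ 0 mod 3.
M = 5 × 13 × 3 = 195. M₁ = 39, y₁ ≡ 4 mod 5. M₂ = 15, y₂ ≡ 7 mod 13. M₃ = 65, y₃ ≡ 2 mod 3. t = 0×39×4 + 3×15×7 + 0×65×2 ≡ 120 mod 195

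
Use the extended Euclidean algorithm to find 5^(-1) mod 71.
Extended GCD: 5(-14) + 71(1) = 1. So 5^(-1) ≡ -14 ≡ 57 (mod 71). Verify: 5 × 57 = 285 ≡ 1 (mod 71)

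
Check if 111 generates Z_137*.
ord_137(111) divides 136. For each prime q|136: 111^{68}≡136, 111^{8}≡122, none ≡ 1. So 111 has order 136 and is a primitive root mod 137.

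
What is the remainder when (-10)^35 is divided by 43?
By repeated squaring (mod 43): (-10)^{1}≡33, (-10)^{2}≡14, (-10)^{4}≡24, (-10)^{8}≡17, (-10)^{16}≡31, (-10)^{32}≡15. Then (-10)^{35} = (-10)^{32+2+1} ≡ 15 × 14 × 33 ≡ 7 (mod 43)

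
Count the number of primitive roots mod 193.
A prime p has φ(p-1) primitive roots; here φ(192) = 64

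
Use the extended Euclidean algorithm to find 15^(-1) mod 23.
Extended GCD: 15(-3) + 23(2) = 1. So 15^(-1) ≡ -3 ≡ 20 mod 23. Verify: 15 × 20 = 300 ≡ 1 mod 23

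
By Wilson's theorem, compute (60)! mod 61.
By Wilson's theorem, (60)! ≡ -1 ≡ 60 mod 61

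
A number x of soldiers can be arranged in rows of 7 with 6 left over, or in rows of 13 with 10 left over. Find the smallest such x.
M = 7 × 13 = 91. M₁ = 13, y₁ ≡ 6 (mod 7). M₂ = 7, y₂ ≡ 2 (mod 13). x = 6×13×6 + 10×7×2 ≡ 62 (mod 91)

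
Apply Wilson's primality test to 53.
(52)! mod 53 = 52. Since 52 ≡ -1 (mod 53), 53 is prime.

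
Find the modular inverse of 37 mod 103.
Since 103 is prime, by Fermat 37^(-1) ≡ 37^{101} ≡ 39 mod 103. Verify: 37 × 39 = 1443 ≡ 1 mod 103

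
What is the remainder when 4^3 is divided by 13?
4^{3} = 64 ≡ 12 mod 13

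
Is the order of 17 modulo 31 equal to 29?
Powers of 17 mod 31: 17^1≡17, 17^2≡10, 17^3≡15, 17^4≡7, 17^5≡26, 17^6≡8, 17^7≡12, 17^8≡18, 17^9≡27, 17^10≡25, 17^11≡22, 17^12≡2, 17^13≡3, 17^14≡20, 17^15≡30, 17^16≡14, 17^17≡21, 17^18≡16, 17^19≡24, 17^20≡5, 17^21≡23, 17^22≡19, 17^23≡13, 17^24≡4, 17^25≡6, 17^26≡9, 17^27≡29, 17^28≡28, 17^29≡11, 17^30≡1. 17^29≡11≢1, so ord ≠ 29. No, the actual order is 30.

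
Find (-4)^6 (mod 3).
Using Fermat: (-4)^{2} ≡ 1 (mod 3). 6 ≡ 0 (mod 2). So (-4)^{6} ≡ (-4)^{0} ≡ 1 (mod 3)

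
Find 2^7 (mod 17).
By repeated squaring (mod 17): 2^{1}≡2, 2^{2}≡4, 2^{4}≡16. Then 2^{7} = 2^{4+2+1} ≡ 16 × 4 × 2 ≡ 9 (mod 17)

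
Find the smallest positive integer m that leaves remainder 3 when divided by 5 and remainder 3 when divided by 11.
M = 5 × 11 = 55. M₁ = 11, y₁ ≡ 1 mod 5. M₂ = 5, y₂ ≡ 9 mod 11. m = 3×11×1 + 3×5×9 ≡ 3 mod 55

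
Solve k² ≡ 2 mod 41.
The square roots of 2 mod 41 are 17 and 24. Verify: 17² = 289 ≡ 2 mod 41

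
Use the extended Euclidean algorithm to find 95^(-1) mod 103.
Extended GCD: 95(-13) + 103(12) = 1. So 95^(-1) ≡ -13 ≡ 90 mod 103. Verify: 95 × 90 = 8550 ≡ 1 mod 103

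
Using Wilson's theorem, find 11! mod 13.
(12)! = (11)! × (12) ≡ -1 mod 13. So (11)! ≡ -1 × (12)^(-1) ≡ (-1)×(-1) = 1 mod 13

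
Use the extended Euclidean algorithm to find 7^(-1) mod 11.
Extended GCD: 7(-3) + 11(2) = 1. So 7^(-1) ≡ -3 ≡ 8 mod 11. Verify: 7 × 8 = 56 ≡ 1 mod 11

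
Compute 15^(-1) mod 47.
Since 47 is prime, by Fermat 15^(-1) ≡ 15^{45} ≡ 22 mod 47. Verify: 15 × 22 = 330 ≡ 1 mod 47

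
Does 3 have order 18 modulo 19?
ord_19(3) divides 18. For each prime q|18: 3^{9}≡18, 3^{6}≡7, none ≡ 1. So 3 has order 18 and is a primitive root mod 19.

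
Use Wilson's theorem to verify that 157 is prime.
(156)! mod 157 = 156. Since this equals -1 (mod 157), Wilson confirms 157 is prime.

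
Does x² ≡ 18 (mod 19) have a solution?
By Euler's criterion: 18^{9} ≡ 18 (mod 19). Since this equals -1 (≡ 18), 18 is not a QR.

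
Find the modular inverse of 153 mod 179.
Since 179 is prime, by Fermat 153^(-1) ≡ 153^{177} ≡ 117 mod 179. Verify: 153 × 117 = 17901 ≡ 1 mod 179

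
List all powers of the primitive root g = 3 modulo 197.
3^1, 3^2, ..., 3^{196} mod 197: [3, 9, 27, 81, 46, 138, 20, 60, 180, 146, 44, 132, 2, 6, 18, 54, 162, 92, 79, 40, 120, 163, 95, 88, 67, 4, 12, 36, 108, 127, 184, 158, 80, 43, 129, 190, 176, 134, 8, 24, 72, 19, 57, 171, 119, 160, 86, 61, 183, 155, 71, 16, 48, 144, 38, 114, 145, 41, 123, 172, 122, 169, 113, 142, 32, 96, 91, 76, 31, 93, 82, 49, 147, 47, 141, 29, 87, 64, 192, 182, 152, 62, 186, 164, 98, 97, 94, 85, 58, 174, 128, 187, 167, 107, 124, 175, 131, 196, 194, 188, 170, 116, 151, 59, 177, 137, 17, 51, 153, 65, 195, 191, 179, 143, 35, 105, 118, 157, 77, 34, 102, 109, 130, 193, 185, 161, 89, 70, 13, 39, 117, 154, 68, 7, 21, 63, 189, 173, 125, 178, 140, 26, 78, 37, 111, 136, 14, 42, 126, 181, 149, 53, 159, 83, 52, 156, 74, 25, 75, 28, 84, 55, 165, 101, 106, 121, 166, 104, 115, 148, 50, 150, 56, 168, 110, 133, 5, 15, 45, 135, 11, 33, 99, 100, 103, 112, 139, 23, 69, 10, 30, 90, 73, 22, 66, 1]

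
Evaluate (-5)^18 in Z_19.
Using Fermat: (-5)^{18} ≡ 1 (mod 19). 18 ≡ 0 (mod 18). So (-5)^{18} ≡ (-5)^{0} ≡ 1 (mod 19)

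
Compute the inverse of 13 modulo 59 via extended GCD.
Extended GCD: 13(-9) + 59(2) = 1. So 13^(-1) ≡ -9 ≡ 50 mod 59. Verify: 13 × 50 = 650 ≡ 1 mod 59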